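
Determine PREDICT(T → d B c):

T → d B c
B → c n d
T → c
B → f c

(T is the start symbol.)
PREDICT(T → d B c) = (FIRST(RHS) \ {ε}) ∪ (FOLLOW(T) if ε ∈ FIRST(RHS), i.e. RHS ⇒* ε)
FIRST(d B c) = { 'd' }
ε ∉ FIRST(d B c), so FOLLOW(T) is not added.
PREDICT(T → d B c) = { 'd' }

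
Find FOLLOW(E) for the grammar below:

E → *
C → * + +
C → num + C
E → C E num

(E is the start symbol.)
E is the start symbol, so $ ∈ FOLLOW(E).
In E → C E num: E is followed by num, add FIRST(num) \ {ε} = { 'num' }

Taking the union: FOLLOW(E) = { $, 'num' }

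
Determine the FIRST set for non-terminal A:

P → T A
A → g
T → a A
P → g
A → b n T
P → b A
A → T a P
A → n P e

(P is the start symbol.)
FIRST sets of the other non-terminals involved (by the same procedure, iterated to a fixed point):
  FIRST(T) = { 'a' }

From A → g:
  - g is a terminal: add 'g' and stop
From A → b n T:
  - b is a terminal: add 'b' and stop
From A → T a P:
  - T is a non-terminal: add FIRST(T) \ {ε} = { 'a' }
    T is not nullable, so stop
From A → n P e:
  - n is a terminal: add 'n' and stop

Collecting: FIRST(A) = { 'a', 'b', 'g', 'n' }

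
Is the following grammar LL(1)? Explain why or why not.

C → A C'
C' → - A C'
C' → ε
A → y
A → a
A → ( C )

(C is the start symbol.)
Yes, the grammar is LL(1).

A grammar is LL(1) if for each non-terminal N with multiple productions, the predict sets of those productions are pairwise disjoint, where PREDICT(N → α) = (FIRST(α) \ {ε}) ∪ (FOLLOW(N) if α ⇒* ε).

Relevant sets:
  FOLLOW(C') = { $, ')' }

For C':
  PREDICT(C' → '-' A C') = { '-' }
  PREDICT(C' → ε) = { $, ')' }
For A:
  PREDICT(A → y) = { 'y' }
  PREDICT(A → a) = { 'a' }
  PREDICT(A → '(' C ')') = { '(' }
C has a single production, so nothing to check there.

All predict sets are disjoint. The grammar IS LL(1).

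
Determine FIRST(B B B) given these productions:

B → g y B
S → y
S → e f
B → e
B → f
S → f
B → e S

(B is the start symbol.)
FIRST sets of the non-terminals involved (from the grammar, by fixed-point iteration):
  FIRST(B) = { 'e', 'f', 'g' }

To compute FIRST(B B B), process the symbols left to right:
Symbol B is a non-terminal. Add FIRST(B) \ {ε} = { 'e', 'f', 'g' }
B is not nullable (ε ∉ FIRST(B)), so stop here.
FIRST(B B B) = { 'e', 'f', 'g' }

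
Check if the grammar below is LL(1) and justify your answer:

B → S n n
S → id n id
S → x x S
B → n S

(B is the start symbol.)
Yes, the grammar is LL(1).

Relevant sets:
  FIRST(S) = { 'id', 'x' }

For B:
  PREDICT(B → S n n) = { 'id', 'x' }
  PREDICT(B → n S) = { 'n' }
For S:
  PREDICT(S → id n id) = { 'id' }
  PREDICT(S → x x S) = { 'x' }

All predict sets are disjoint. The grammar IS LL(1).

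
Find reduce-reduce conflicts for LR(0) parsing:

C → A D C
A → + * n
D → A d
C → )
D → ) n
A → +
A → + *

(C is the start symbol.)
Augment with C' → C and build the canonical LR(0) collection (I0 = CLOSURE({[C' → . C]}), then GOTO on every symbol after a dot until no new states appear). It has 13 states:
  I0: { [A → . + * n], [A → . + *], [A → . +], [C → . )], [C → . A D C], [C' → . C] }  — shift
  I1: { [C → ) .] }  — reduce
  I2: { [A → + . * n], [A → + . *], [A → + .] }  — shift, reduce
  I3: { [A → . + * n], [A → . + *], [A → . +], [C → A . D C], [D → . ) n], [D → . A d] }  — shift
  I4: { [C' → C .] }  — accept
  I5: { [D → ) . n] }  — shift
  I6: { [D → A . d] }  — shift
  I7: { [A → . + * n], [A → . + *], [A → . +], [C → . )], [C → . A D C], [C → A D . C] }  — shift
  I8: { [C → A D C .] }  — reduce
  I9: { [D → A d .] }  — reduce
  I10: { [D → ) n .] }  — reduce
  I11: { [A → + * . n], [A → + * .] }  — shift, reduce
  I12: { [A → + * n .] }  — reduce

No state contains more than one complete item.

Answer: No reduce-reduce conflicts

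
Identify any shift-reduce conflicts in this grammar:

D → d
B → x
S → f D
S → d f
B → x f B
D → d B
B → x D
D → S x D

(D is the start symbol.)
Yes — I3: [D → d .] vs [B → . x]; I8: [B → x .] vs [B → x . f B]

Augment with D' → D and build the canonical LR(0) collection (I0 = CLOSURE({[D' → . D]}), then GOTO on every symbol after a dot until no new states appear). It has 14 states:
  I0: { [D → . S x D], [D → . d B], [D → . d], [D' → . D], [S → . d f], [S → . f D] }  — shift
  I1: { [D' → D .] }  — accept
  I2: { [D → S . x D] }  — shift
  I3: { [B → . x D], [B → . x f B], [B → . x], [D → d . B], [D → d .], [S → d . f] }  — shift, reduce
  I4: { [D → . S x D], [D → . d B], [D → . d], [S → . d f], [S → . f D], [S → f . D] }  — shift
  I5: { [S → f D .] }  — reduce
  I6: { [D → d B .] }  — reduce
  I7: { [S → d f .] }  — reduce
  I8: { [B → x . D], [B → x . f B], [B → x .], [D → . S x D], [D → . d B], [D → . d], [S → . d f], [S → . f D] }  — shift, reduce
  I9: { [B → x D .] }  — reduce
  I10: { [B → . x D], [B → . x f B], [B → . x], [B → x f . B], [D → . S x D], [D → . d B], [D → . d], [S → . d f], [S → . f D], [S → f . D] }  — shift
  I11: { [B → x f B .] }  — reduce
  I12: { [D → . S x D], [D → . d B], [D → . d], [D → S x . D], [S → . d f], [S → . f D] }  — shift
  I13: { [D → S x D .] }  — reduce

I3 contains reduce item [D → d .] and shift items [B → . x], [B → . x D], [B → . x f B], [S → d . f] — shift-reduce conflict.
I8 contains reduce item [B → x .] and shift items [B → x . f B], [D → . d], [D → . d B], [S → . d f], [S → . f D] — shift-reduce conflict.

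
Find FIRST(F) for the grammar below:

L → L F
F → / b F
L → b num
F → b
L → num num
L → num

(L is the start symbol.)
{ '/', 'b' }

To compute FIRST(F), examine every production with F on the left-hand side, reading each right-hand side left to right until a non-nullable symbol is reached.

From F → / b F:
  - '/' is a terminal: add '/' and stop
From F → b:
  - b is a terminal: add 'b' and stop

Collecting: FIRST(F) = { '/', 'b' }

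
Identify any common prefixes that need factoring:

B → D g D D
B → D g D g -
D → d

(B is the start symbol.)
Yes, B has productions with common prefix 'D g D'

Left-factoring is needed when two productions for the same non-terminal
share a common prefix on the right-hand side.

Productions for B:
  B → D g D D
  B → D g D g -

Found common prefix 'D g D' in productions for B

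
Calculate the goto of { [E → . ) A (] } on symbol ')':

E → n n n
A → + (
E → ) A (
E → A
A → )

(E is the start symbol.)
GOTO(I, ')') = CLOSURE({ [A → αX.β] : [A → α.Xβ] ∈ I, X = ')' })

Items with dot before ')', with the dot advanced:
  [E → . ) A (] → [E → ) . A (]
Closure of the advanced items:
  [E → ) . A (] has the dot before A: add [A → . + (], [A → . )]

GOTO = { [A → . )], [A → . + (], [E → ) . A (] }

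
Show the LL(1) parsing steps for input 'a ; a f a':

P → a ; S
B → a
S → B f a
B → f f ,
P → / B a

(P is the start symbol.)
LL(1) parsing maintains a stack (initially the start symbol over $) and the input. At each step: if the stack top is a terminal, match it against the current input token; if it is a non-terminal N, replace it with the RHS of M[N, lookahead] (the unique production whose predict set contains the lookahead).

Stack is shown with the top on the left.

Stack    Input        Action
----------------------------
P $      a ; a f a $  output P → a ; S
a ; S $  a ; a f a $  match 'a'
; S $    ; a f a $    match ';'
S $      a f a $      output S → B f a
B f a $  a f a $      output B → a
a f a $  a f a $      match 'a'
f a $    f a $        match 'f'
a $      a $          match 'a'
$        $            accept

The string is accepted.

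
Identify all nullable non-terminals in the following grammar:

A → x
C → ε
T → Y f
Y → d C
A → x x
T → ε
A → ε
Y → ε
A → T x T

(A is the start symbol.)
ε-productions: C → ε, T → ε, A → ε, Y → ε
So C, T, A, Y are immediately nullable.
Every non-terminal is now nullable.
Nullable = { 'A', 'C', 'T', 'Y' }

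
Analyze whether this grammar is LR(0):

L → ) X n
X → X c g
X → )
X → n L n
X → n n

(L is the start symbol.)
Yes, the grammar is LR(0)

A grammar is LR(0) if no state in the canonical LR(0) collection has:
  - both a shift item (dot before a terminal) and a complete item (shift-reduce conflict), or
  - two or more complete items (reduce-reduce conflict; the accept item [L' → L .] counts as a complete item here).

Augment with L' → L and build the canonical LR(0) collection (I0 = CLOSURE({[L' → . L]}), then GOTO on every symbol after a dot until no new states appear). It has 12 states:
  I0: { [L → . ) X n], [L' → . L] }  — shift
  I1: { [L → ) . X n], [X → . )], [X → . X c g], [X → . n L n], [X → . n n] }  — shift
  I2: { [L' → L .] }  — accept
  I3: { [X → ) .] }  — reduce
  I4: { [L → ) X . n], [X → X . c g] }  — shift
  I5: { [L → . ) X n], [X → n . L n], [X → n . n] }  — shift
  I6: { [X → n L . n] }  — shift
  I7: { [X → n n .] }  — reduce
  I8: { [X → n L n .] }  — reduce
  I9: { [X → X c . g] }  — shift
  I10: { [L → ) X n .] }  — reduce
  I11: { [X → X c g .] }  — reduce

Every state is either a pure shift/goto state or contains exactly one complete item and nothing to shift — no conflicts. The grammar is LR(0).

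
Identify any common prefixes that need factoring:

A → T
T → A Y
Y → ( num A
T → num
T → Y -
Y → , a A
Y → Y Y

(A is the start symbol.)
Left-factoring is needed when two productions for the same non-terminal
share a common prefix on the right-hand side.

Productions for T:
  T → A Y
  T → num
  T → Y -
Productions for Y:
  Y → ( num A
  Y → , a A
  Y → Y Y

No common prefixes found.

Answer: No, left-factoring is not needed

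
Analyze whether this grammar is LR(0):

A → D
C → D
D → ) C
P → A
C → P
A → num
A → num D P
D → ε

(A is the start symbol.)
No. Shift-reduce conflict between [D → .] and [A → . num]

A grammar is LR(0) if no state in the canonical LR(0) collection has:
  - both a shift item (dot before a terminal) and a complete item (shift-reduce conflict), or
  - two or more complete items (reduce-reduce conflict; the accept item [A' → A .] counts as a complete item here).

Augment with A' → A and build the canonical LR(0) collection (I0 = CLOSURE({[A' → . A]}), then GOTO on every symbol after a dot until no new states appear). It has 11 states:
  I0: { [A → . D], [A → . num D P], [A → . num], [A' → . A], [D → . ) C], [D → .] }  — shift, reduce
  I1: { [A → . D], [A → . num D P], [A → . num], [C → . D], [C → . P], [D → ) . C], [D → . ) C], [D → .], [P → . A] }  — shift, reduce
  I2: { [A' → A .] }  — accept
  I3: { [A → D .] }  — reduce
  I4: { [A → num . D P], [A → num .], [D → . ) C], [D → .] }  — shift, 2 reduces
  I5: { [A → . D], [A → . num D P], [A → . num], [A → num D . P], [D → . ) C], [D → .], [P → . A] }  — shift, reduce
  I6: { [P → A .] }  — reduce
  I7: { [A → num D P .] }  — reduce
  I8: { [D → ) C .] }  — reduce
  I9: { [A → D .], [C → D .] }  — 2 reduces
  I10: { [C → P .] }  — reduce

Conflict in state I0:
  Shift-reduce conflict between [D → .] and [A → . num]
So the grammar is NOT LR(0).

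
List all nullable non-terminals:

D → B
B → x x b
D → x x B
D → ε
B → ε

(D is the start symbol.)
ε-productions: D → ε, B → ε
So D, B are immediately nullable.
Every non-terminal is now nullable.
Nullable = { 'B', 'D' }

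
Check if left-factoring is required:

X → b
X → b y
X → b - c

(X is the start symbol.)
Left-factoring is needed when two productions for the same non-terminal
share a common prefix on the right-hand side.

Productions for X:
  X → b
  X → b y
  X → b - c

Found common prefix 'b' in productions for X

Answer: Yes, X has productions with common prefix 'b'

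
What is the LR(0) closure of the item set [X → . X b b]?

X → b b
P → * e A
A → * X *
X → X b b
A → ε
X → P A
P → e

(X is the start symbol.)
To compute CLOSURE, for each item [A → α.Bβ] where B is a non-terminal, add [B → .γ] for all productions B → γ; repeat for the newly added items until nothing changes.

Start with: [X → . X b b]
  [X → . X b b] has the dot before X: add [X → . b b], [X → . P A]
  [X → . P A] has the dot before P: add [P → . * e A], [P → . e]
No further items can be added.

CLOSURE = { [P → . * e A], [P → . e], [X → . P A], [X → . X b b], [X → . b b] }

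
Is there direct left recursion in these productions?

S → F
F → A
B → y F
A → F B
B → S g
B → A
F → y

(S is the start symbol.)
No direct left recursion

S → F: starts with F
F → A: starts with A
B → y F: starts with y
A → F B: starts with F
B → S g: starts with S
B → A: starts with A
F → y: starts with y

No direct left recursion found.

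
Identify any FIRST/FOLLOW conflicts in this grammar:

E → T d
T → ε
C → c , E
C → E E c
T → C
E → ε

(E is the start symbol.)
A FIRST/FOLLOW conflict occurs when a non-terminal N has a nullable alternative N → β (β ⇒* ε) and another alternative N → α with FIRST(α) ∩ FOLLOW(N) ≠ ∅: on such a lookahead the parser cannot decide between expanding α and letting N vanish via β.

Nullable non-terminals: E, T.
FIRST sets used below: FIRST(T) = { 'c', 'd', ε }, FIRST(C) = { 'c', 'd' }

E: nullable alternative(s) E → ε; FOLLOW(E) = { $, 'c', 'd' }
  E → T d: FIRST \ {ε} = { 'c', 'd' } — overlaps FOLLOW(E) on { 'c', 'd' }: CONFLICT
  E → ε: FIRST \ {ε} = { } — this is the only nullable alternative, skip

T: nullable alternative(s) T → ε; FOLLOW(T) = { 'd' }
  T → ε: FIRST \ {ε} = { } — this is the only nullable alternative, skip
  T → C: FIRST \ {ε} = { 'c', 'd' } — overlaps FOLLOW(T) on { 'd' }: CONFLICT

C has no nullable alternative, so no FIRST/FOLLOW check is needed there.

So the grammar has 2 FIRST/FOLLOW conflicts (marked CONFLICT above).

Answer: Yes. E → T d with FOLLOW(E) on { 'c', 'd' }; T → C with FOLLOW(T) on { 'd' }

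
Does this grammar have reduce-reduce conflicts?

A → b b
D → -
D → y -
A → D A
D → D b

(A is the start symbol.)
Augment with A' → A and build the canonical LR(0) collection (I0 = CLOSURE({[A' → . A]}), then GOTO on every symbol after a dot until no new states appear). It has 10 states:
  I0: { [A → . D A], [A → . b b], [A' → . A], [D → . -], [D → . D b], [D → . y -] }  — shift
  I1: { [D → - .] }  — reduce
  I2: { [A' → A .] }  — accept
  I3: { [A → . D A], [A → . b b], [A → D . A], [D → . -], [D → . D b], [D → . y -], [D → D . b] }  — shift
  I4: { [A → b . b] }  — shift
  I5: { [D → y . -] }  — shift
  I6: { [D → y - .] }  — reduce
  I7: { [A → b b .] }  — reduce
  I8: { [A → D A .] }  — reduce
  I9: { [A → b . b], [D → D b .] }  — shift, reduce

No state contains more than one complete item.

Answer: No reduce-reduce conflicts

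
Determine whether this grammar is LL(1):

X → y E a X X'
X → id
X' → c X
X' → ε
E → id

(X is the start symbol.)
No. Predict set conflict for X': { 'c' }

A grammar is LL(1) if for each non-terminal N with multiple productions, the predict sets of those productions are pairwise disjoint, where PREDICT(N → α) = (FIRST(α) \ {ε}) ∪ (FOLLOW(N) if α ⇒* ε).

Relevant sets:
  FOLLOW(X') = { $, 'c' }

For X:
  PREDICT(X → y E a X X') = { 'y' }
  PREDICT(X → id) = { 'id' }
For X':
  PREDICT(X' → c X) = { 'c' }
  PREDICT(X' → ε) = { $, 'c' }
E has a single production, so nothing to check there.

Conflict found: Predict set conflict for X': { 'c' }
The grammar is NOT LL(1).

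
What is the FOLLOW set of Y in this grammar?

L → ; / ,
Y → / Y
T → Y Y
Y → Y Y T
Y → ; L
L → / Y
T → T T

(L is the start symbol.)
{ $, '/', ';' }

To compute FOLLOW(Y), find every occurrence of Y on a right-hand side N → α Y β: add FIRST(β) \ {ε}, and if β is empty or nullable also add FOLLOW(N). Iterate to a fixed point.

In Y → / Y: Y is at the end; this adds FOLLOW(Y) to itself — nothing new
In T → Y Y: Y is followed by Y, add FIRST(Y) \ {ε} = { '/', ';' }
In T → Y Y: Y is at the end, add FOLLOW(T)
In Y → Y Y T: Y is followed by Y T, add FIRST(Y T) \ {ε} = { '/', ';' }
In Y → Y Y T: Y is followed by T, add FIRST(T) \ {ε} = { '/', ';' }
In L → / Y: Y is at the end, add FOLLOW(L)

The FOLLOW sets referred to above (computed the same way, to a fixed point):
  FOLLOW(T) = { $, '/', ';' }
  FOLLOW(L) = { $, '/', ';' }

Taking the union: FOLLOW(Y) = { $, '/', ';' }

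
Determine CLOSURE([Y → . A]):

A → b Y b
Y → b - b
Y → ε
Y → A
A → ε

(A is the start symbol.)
To compute CLOSURE, for each item [A → α.Bβ] where B is a non-terminal, add [B → .γ] for all productions B → γ; repeat for the newly added items until nothing changes.

Start with: [Y → . A]
  [Y → . A] has the dot before A: add [A → . b Y b], [A → .]
No further items can be added.

CLOSURE = { [A → . b Y b], [A → .], [Y → . A] }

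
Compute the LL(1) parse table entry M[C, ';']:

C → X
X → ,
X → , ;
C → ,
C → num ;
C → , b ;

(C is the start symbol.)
Empty (error entry)

To find M[C, ';'], we find productions for C where ';' is in the predict set (PREDICT(N → α) = (FIRST(α) \ {ε}) ∪ (FOLLOW(N) if α ⇒* ε)).

Relevant sets:
  FIRST(X) = { ',' }

C → X: PREDICT = { ',' }
C → ,: PREDICT = { ',' }
C → num ;: PREDICT = { 'num' }
C → , b ;: PREDICT = { ',' }

M[C, ';'] is empty (no production applies)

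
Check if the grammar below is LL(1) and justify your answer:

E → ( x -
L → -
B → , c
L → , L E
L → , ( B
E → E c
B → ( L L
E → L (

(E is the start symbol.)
No. Predict set conflict for E: { '(' }

Relevant sets:
  FIRST(E) = { '(', ',', '-' }
  FIRST(L) = { ',', '-' }

For E:
  PREDICT(E → '(' x '-') = { '(' }
  PREDICT(E → E c) = { '(', ',', '-' }
  PREDICT(E → L '(') = { ',', '-' }
For L:
  PREDICT(L → '-') = { '-' }
  PREDICT(L → ',' L E) = { ',' }
  PREDICT(L → ',' '(' B) = { ',' }
For B:
  PREDICT(B → ',' c) = { ',' }
  PREDICT(B → '(' L L) = { '(' }

Conflict found: Predict set conflict for E: { '(' }
The grammar is NOT LL(1).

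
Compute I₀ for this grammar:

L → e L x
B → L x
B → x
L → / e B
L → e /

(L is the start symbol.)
{ [L → . / e B], [L → . e /], [L → . e L x], [L' → . L] }

First, augment the grammar with L' → L
I₀ = CLOSURE({ [L' → . L] }):
  [L' → . L] has the dot before L: add [L → . e L x], [L → . / e B], [L → . e /]
No further items can be added.

I₀ = { [L → . / e B], [L → . e /], [L → . e L x], [L' → . L] }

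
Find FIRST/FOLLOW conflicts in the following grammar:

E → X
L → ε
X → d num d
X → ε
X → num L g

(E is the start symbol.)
No FIRST/FOLLOW conflicts.

Nullable non-terminals: E, L, X.
E has a nullable alternative but only one production, so nothing to check.
L has a nullable alternative but only one production, so nothing to check.

X: nullable alternative(s) X → ε; FOLLOW(X) = { $ }
  X → d num d: FIRST \ {ε} = { 'd' } — disjoint from FOLLOW(X)
  X → ε: FIRST \ {ε} = { } — this is the only nullable alternative, skip
  X → num L g: FIRST \ {ε} = { 'num' } — disjoint from FOLLOW(X)

No FIRST/FOLLOW conflicts found.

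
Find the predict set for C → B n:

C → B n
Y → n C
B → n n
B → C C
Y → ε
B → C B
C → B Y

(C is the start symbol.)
{ 'n' }

PREDICT(C → B n) = (FIRST(RHS) \ {ε}) ∪ (FOLLOW(C) if ε ∈ FIRST(RHS), i.e. RHS ⇒* ε)
FIRST(B) = { 'n' }
FIRST(B n) = { 'n' }
ε ∉ FIRST(B n), so FOLLOW(C) is not added.
PREDICT(C → B n) = { 'n' }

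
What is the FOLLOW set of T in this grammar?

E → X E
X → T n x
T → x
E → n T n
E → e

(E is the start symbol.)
In X → T n x: T is followed by n x, add FIRST(n x) \ {ε} = { 'n' }
In E → n T n: T is followed by n, add FIRST(n) \ {ε} = { 'n' }

Taking the union: FOLLOW(T) = { 'n' }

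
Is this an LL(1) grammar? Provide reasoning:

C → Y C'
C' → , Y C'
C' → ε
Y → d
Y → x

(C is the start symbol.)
Yes, the grammar is LL(1).

A grammar is LL(1) if for each non-terminal N with multiple productions, the predict sets of those productions are pairwise disjoint, where PREDICT(N → α) = (FIRST(α) \ {ε}) ∪ (FOLLOW(N) if α ⇒* ε).

Relevant sets:
  FOLLOW(C') = { $ }

For C':
  PREDICT(C' → ',' Y C') = { ',' }
  PREDICT(C' → ε) = { $ }
For Y:
  PREDICT(Y → d) = { 'd' }
  PREDICT(Y → x) = { 'x' }
C has a single production, so nothing to check there.

All predict sets are disjoint. The grammar IS LL(1).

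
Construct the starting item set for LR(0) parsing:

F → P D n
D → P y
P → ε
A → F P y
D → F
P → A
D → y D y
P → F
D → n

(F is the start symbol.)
{ [A → . F P y], [F → . P D n], [F' → . F], [P → . A], [P → . F], [P → .] }

First, augment the grammar with F' → F
I₀ = CLOSURE({ [F' → . F] }):
  [F' → . F] has the dot before F: add [F → . P D n]
  [F → . P D n] has the dot before P: add [P → .], [P → . A], [P → . F]
  [P → . A] has the dot before A: add [A → . F P y]
No further items can be added.

I₀ = { [A → . F P y], [F → . P D n], [F' → . F], [P → . A], [P → . F], [P → .] }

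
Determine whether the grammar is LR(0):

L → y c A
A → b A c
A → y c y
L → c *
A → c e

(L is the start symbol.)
Yes, the grammar is LR(0)

A grammar is LR(0) if no state in the canonical LR(0) collection has:
  - both a shift item (dot before a terminal) and a complete item (shift-reduce conflict), or
  - two or more complete items (reduce-reduce conflict; the accept item [L' → L .] counts as a complete item here).

Augment with L' → L and build the canonical LR(0) collection (I0 = CLOSURE({[L' → . L]}), then GOTO on every symbol after a dot until no new states appear). It has 15 states:
  I0: { [L → . c *], [L → . y c A], [L' → . L] }  — shift
  I1: { [L' → L .] }  — accept
  I2: { [L → c . *] }  — shift
  I3: { [L → y . c A] }  — shift
  I4: { [A → . b A c], [A → . c e], [A → . y c y], [L → y c . A] }  — shift
  I5: { [L → y c A .] }  — reduce
  I6: { [A → . b A c], [A → . c e], [A → . y c y], [A → b . A c] }  — shift
  I7: { [A → c . e] }  — shift
  I8: { [A → y . c y] }  — shift
  I9: { [A → y c . y] }  — shift
  I10: { [A → y c y .] }  — reduce
  I11: { [A → c e .] }  — reduce
  I12: { [A → b A . c] }  — shift
  I13: { [A → b A c .] }  — reduce
  I14: { [L → c * .] }  — reduce

Every state is either a pure shift/goto state or contains exactly one complete item and nothing to shift — no conflicts. The grammar is LR(0).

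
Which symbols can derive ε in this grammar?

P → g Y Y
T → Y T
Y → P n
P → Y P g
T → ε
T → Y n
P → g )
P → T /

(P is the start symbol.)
{ 'T' }

ε-productions: T → ε
So T is immediately nullable.
No further non-terminal can be added: every production for the remaining non-terminals contains a terminal or a non-nullable non-terminal.
Nullable = { 'T' }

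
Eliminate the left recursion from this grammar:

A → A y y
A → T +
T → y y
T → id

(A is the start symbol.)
A is directly left-recursive. The standard transformation for
  A → A α₁ | ... | A α_m | β₁ | ... | β_n
is
  A  → β₁ A' | ... | β_n A'
  A' → α₁ A' | ... | α_m A' | ε

A → T + becomes A → T + A'
A → A y y becomes A' → y y A'
Add A' → ε

Productions for other non-terminals are unchanged:
  T → y y
  T → id

Resulting grammar:
A → T + A'
A' → y y A'
A' → ε
T → y y
T → id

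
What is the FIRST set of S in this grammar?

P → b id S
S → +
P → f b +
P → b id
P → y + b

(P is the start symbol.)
{ '+' }

From S → +:
  - '+' is a terminal: add '+' and stop

Collecting: FIRST(S) = { '+' }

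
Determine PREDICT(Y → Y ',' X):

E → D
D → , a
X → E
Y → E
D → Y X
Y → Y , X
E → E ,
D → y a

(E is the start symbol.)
{ ',', 'y' }

PREDICT(Y → Y ',' X) = (FIRST(RHS) \ {ε}) ∪ (FOLLOW(Y) if ε ∈ FIRST(RHS), i.e. RHS ⇒* ε)
FIRST(Y) = { ',', 'y' }
FIRST(Y ',' X) = { ',', 'y' }
ε ∉ FIRST(Y ',' X), so FOLLOW(Y) is not added.
PREDICT(Y → Y ',' X) = { ',', 'y' }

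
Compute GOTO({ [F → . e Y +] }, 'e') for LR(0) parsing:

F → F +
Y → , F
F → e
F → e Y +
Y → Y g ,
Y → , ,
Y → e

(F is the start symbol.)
GOTO(I, 'e') = CLOSURE({ [A → αX.β] : [A → α.Xβ] ∈ I, X = 'e' })

Items with dot before 'e', with the dot advanced:
  [F → . e Y +] → [F → e . Y +]
Closure of the advanced items:
  [F → e . Y +] has the dot before Y: add [Y → . , F], [Y → . Y g ,], [Y → . , ,], [Y → . e]

GOTO = { [F → e . Y +], [Y → . , ,], [Y → . , F], [Y → . Y g ,], [Y → . e] }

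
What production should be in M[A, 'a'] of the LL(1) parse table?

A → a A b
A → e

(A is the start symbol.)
To find M[A, 'a'], we find productions for A where 'a' is in the predict set (PREDICT(N → α) = (FIRST(α) \ {ε}) ∪ (FOLLOW(N) if α ⇒* ε)).

A → a A b: PREDICT = { 'a' }
  'a' is in predict set, so this production goes in M[A, 'a']
A → e: PREDICT = { 'e' }

M[A, 'a'] = A → a A b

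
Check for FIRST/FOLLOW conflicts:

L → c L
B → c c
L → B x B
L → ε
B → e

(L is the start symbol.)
Nullable non-terminals: L.
FIRST sets used below: FIRST(B) = { 'c', 'e' }

L: nullable alternative(s) L → ε; FOLLOW(L) = { $ }
  L → c L: FIRST \ {ε} = { 'c' } — disjoint from FOLLOW(L)
  L → B x B: FIRST \ {ε} = { 'c', 'e' } — disjoint from FOLLOW(L)
  L → ε: FIRST \ {ε} = { } — this is the only nullable alternative, skip

B has no nullable alternative, so no FIRST/FOLLOW check is needed there.

No FIRST/FOLLOW conflicts found.

Answer: No FIRST/FOLLOW conflicts.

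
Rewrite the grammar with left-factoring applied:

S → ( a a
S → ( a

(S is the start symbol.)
S → ( a S'
S' → a
S' → ε

Left-factoring transforms A → αβ₁ | αβ₂ into A → αA' and A' → β₁ | β₂
(α is the longest common prefix among the alternatives). Repeat until
no nonterminal has two alternatives with a common prefix.

Round 1: S has alternatives sharing prefix '( a'. Introduce S': S → ( a S'
  Add: S' → a
  Add: S' → ε

No remaining common prefixes — done.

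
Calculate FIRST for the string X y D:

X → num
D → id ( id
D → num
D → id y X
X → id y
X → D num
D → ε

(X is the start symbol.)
{ 'id', 'num' }

FIRST sets of the non-terminals involved (from the grammar, by fixed-point iteration):
  FIRST(X) = { 'id', 'num' }

To compute FIRST(X y D), process the symbols left to right:
Symbol X is a non-terminal. Add FIRST(X) \ {ε} = { 'id', 'num' }
X is not nullable (ε ∉ FIRST(X)), so stop here.
FIRST(X y D) = { 'id', 'num' }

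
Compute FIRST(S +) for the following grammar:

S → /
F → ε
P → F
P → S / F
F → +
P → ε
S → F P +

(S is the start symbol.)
{ '+', '/' }

FIRST sets of the non-terminals involved (from the grammar, by fixed-point iteration):
  FIRST(S) = { '+', '/' }

To compute FIRST(S +), process the symbols left to right:
Symbol S is a non-terminal. Add FIRST(S) \ {ε} = { '+', '/' }
S is not nullable (ε ∉ FIRST(S)), so stop here.
FIRST(S +) = { '+', '/' }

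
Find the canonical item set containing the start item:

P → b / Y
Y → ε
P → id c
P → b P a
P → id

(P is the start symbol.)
{ [P → . b / Y], [P → . b P a], [P → . id c], [P → . id], [P' → . P] }

First, augment the grammar with P' → P
I₀ = CLOSURE({ [P' → . P] }):
  [P' → . P] has the dot before P: add [P → . b / Y], [P → . id c], [P → . b P a], [P → . id]
No further items can be added.

I₀ = { [P → . b / Y], [P → . b P a], [P → . id c], [P → . id], [P' → . P] }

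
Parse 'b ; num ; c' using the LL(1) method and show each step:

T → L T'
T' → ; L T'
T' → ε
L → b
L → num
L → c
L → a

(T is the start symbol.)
Stack is shown with the top on the left.

Stack     Input          Action
-------------------------------
T $       b ; num ; c $  output T → L T'
L T' $    b ; num ; c $  output L → b
b T' $    b ; num ; c $  match 'b'
T' $      ; num ; c $    output T' → ; L T'
; L T' $  ; num ; c $    match ';'
L T' $    num ; c $      output L → num
num T' $  num ; c $      match 'num'
T' $      ; c $          output T' → ; L T'
; L T' $  ; c $          match ';'
L T' $    c $            output L → c
c T' $    c $            match 'c'
T' $      $              output T' → ε
$         $              accept

The string is accepted.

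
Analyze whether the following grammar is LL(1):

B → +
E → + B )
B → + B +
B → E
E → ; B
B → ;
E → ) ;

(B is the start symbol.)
Relevant sets:
  FIRST(E) = { ')', '+', ';' }

For B:
  PREDICT(B → '+') = { '+' }
  PREDICT(B → '+' B '+') = { '+' }
  PREDICT(B → E) = { ')', '+', ';' }
  PREDICT(B → ';') = { ';' }
For E:
  PREDICT(E → '+' B ')') = { '+' }
  PREDICT(E → ';' B) = { ';' }
  PREDICT(E → ')' ';') = { ')' }

Conflict found: Predict set conflict for B: { '+' }
The grammar is NOT LL(1).

Answer: No. Predict set conflict for B: { '+' }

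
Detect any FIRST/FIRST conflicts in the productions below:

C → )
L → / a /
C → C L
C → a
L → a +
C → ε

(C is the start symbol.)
Yes. C → ')' / C → C L on { ')' }; C → C L / C → a on { 'a' }

FIRST sets of the non-terminals at (or reachable through a nullable prefix from) the front of some alternative:
  FIRST(C) = { ')', '/', 'a', ε }
  FIRST(L) = { '/', 'a' }

Productions for C:
  C → ): FIRST = { ')' }
  C → C L: FIRST = { ')', '/', 'a' }
  C → a: FIRST = { 'a' }
  C → ε: FIRST = { ε }
Productions for L:
  L → / a /: FIRST = { '/' }
  L → a +: FIRST = { 'a' }

Conflict for C: C → ) and C → C L
  Overlap: { ')' }
Conflict for C: C → C L and C → a
  Overlap: { 'a' }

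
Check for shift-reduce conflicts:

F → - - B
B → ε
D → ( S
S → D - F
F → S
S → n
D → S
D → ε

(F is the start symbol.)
Yes — I0: [D → .] vs [D → . ( S]; I1: [D → .] vs [D → . ( S]; I7: [D → .] vs [D → . ( S]

A shift-reduce conflict occurs when an LR(0) state has both:
  - a complete (reduce) item [A → α .] (dot at the end), and
  - a shift item [B → β . c γ] (dot before a terminal).

Augment with F' → F and build the canonical LR(0) collection (I0 = CLOSURE({[F' → . F]}), then GOTO on every symbol after a dot until no new states appear). It has 12 states:
  I0: { [D → . ( S], [D → . S], [D → .], [F → . - - B], [F → . S], [F' → . F], [S → . D - F], [S → . n] }  — shift, reduce
  I1: { [D → ( . S], [D → . ( S], [D → . S], [D → .], [S → . D - F], [S → . n] }  — shift, reduce
  I2: { [F → - . - B] }  — shift
  I3: { [S → D . - F] }  — shift
  I4: { [F' → F .] }  — accept
  I5: { [D → S .], [F → S .] }  — 2 reduces
  I6: { [S → n .] }  — reduce
  I7: { [D → . ( S], [D → . S], [D → .], [F → . - - B], [F → . S], [S → . D - F], [S → . n], [S → D - . F] }  — shift, reduce
  I8: { [S → D - F .] }  — reduce
  I9: { [B → .], [F → - - . B] }  — reduce
  I10: { [F → - - B .] }  — reduce
  I11: { [D → ( S .], [D → S .] }  — 2 reduces

I0 contains reduce item [D → .] and shift items [D → . ( S], [F → . - - B], [S → . n] — shift-reduce conflict.
I1 contains reduce item [D → .] and shift items [D → . ( S], [S → . n] — shift-reduce conflict.
I7 contains reduce item [D → .] and shift items [D → . ( S], [F → . - - B], [S → . n] — shift-reduce conflict.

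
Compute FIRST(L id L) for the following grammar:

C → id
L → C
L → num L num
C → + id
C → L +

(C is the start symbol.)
FIRST sets of the non-terminals involved (from the grammar, by fixed-point iteration):
  FIRST(L) = { '+', 'id', 'num' }

To compute FIRST(L id L), process the symbols left to right:
Symbol L is a non-terminal. Add FIRST(L) \ {ε} = { '+', 'id', 'num' }
L is not nullable (ε ∉ FIRST(L)), so stop here.
FIRST(L id L) = { '+', 'id', 'num' }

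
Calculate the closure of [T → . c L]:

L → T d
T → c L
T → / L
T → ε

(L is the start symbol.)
{ [T → . c L] }

To compute CLOSURE, for each item [A → α.Bβ] where B is a non-terminal, add [B → .γ] for all productions B → γ; repeat for the newly added items until nothing changes.

Start with: [T → . c L]
The dot precedes the terminal c, so nothing is added.

CLOSURE = { [T → . c L] }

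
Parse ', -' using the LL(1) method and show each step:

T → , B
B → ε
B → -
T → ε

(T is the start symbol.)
Stack is shown with the top on the left.

Stack  Input  Action
--------------------
T $    , - $  output T → , B
, B $  , - $  match ','
B $    - $    output B → -
- $    - $    match '-'
$      $      accept

The string is accepted.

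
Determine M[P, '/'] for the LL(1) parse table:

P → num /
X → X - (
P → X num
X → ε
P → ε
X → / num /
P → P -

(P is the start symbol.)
To find M[P, '/'], we find productions for P where '/' is in the predict set (PREDICT(N → α) = (FIRST(α) \ {ε}) ∪ (FOLLOW(N) if α ⇒* ε)).

Relevant sets:
  FIRST(X) = { '-', '/', ε }
  FIRST(P) = { '-', '/', 'num', ε }
  FOLLOW(P) = { $, '-' }

P → num /: PREDICT = { 'num' }
P → X num: PREDICT = { '-', '/', 'num' }
  '/' is in predict set, so this production goes in M[P, '/']
P → ε: PREDICT = { $, '-' }
P → P -: PREDICT = { '-', '/', 'num' }
  '/' is in predict set, so this production goes in M[P, '/']

M[P, '/'] = P → X num, P → P -  (a multiply-defined cell — the grammar is not LL(1))

Answer: P → X num, P → P -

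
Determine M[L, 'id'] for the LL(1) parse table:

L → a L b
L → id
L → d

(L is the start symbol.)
L → id

To find M[L, 'id'], we find productions for L where 'id' is in the predict set (PREDICT(N → α) = (FIRST(α) \ {ε}) ∪ (FOLLOW(N) if α ⇒* ε)).

L → a L b: PREDICT = { 'a' }
L → id: PREDICT = { 'id' }
  'id' is in predict set, so this production goes in M[L, 'id']
L → d: PREDICT = { 'd' }

M[L, 'id'] = L → id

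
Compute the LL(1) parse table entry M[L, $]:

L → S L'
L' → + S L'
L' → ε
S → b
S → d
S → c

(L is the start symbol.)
Empty (error entry)

To find M[L, $], we find productions for L where $ is in the predict set (PREDICT(N → α) = (FIRST(α) \ {ε}) ∪ (FOLLOW(N) if α ⇒* ε)).

Relevant sets:
  FIRST(S) = { 'b', 'c', 'd' }

L → S L': PREDICT = { 'b', 'c', 'd' }

M[L, $] is empty (no production applies)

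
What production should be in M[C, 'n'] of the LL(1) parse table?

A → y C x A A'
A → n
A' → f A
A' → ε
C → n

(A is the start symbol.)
C → n

To find M[C, 'n'], we find productions for C where 'n' is in the predict set (PREDICT(N → α) = (FIRST(α) \ {ε}) ∪ (FOLLOW(N) if α ⇒* ε)).

C → n: PREDICT = { 'n' }
  'n' is in predict set, so this production goes in M[C, 'n']

M[C, 'n'] = C → n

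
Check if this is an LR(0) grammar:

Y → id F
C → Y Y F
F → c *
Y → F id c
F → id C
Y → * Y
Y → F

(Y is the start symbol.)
A grammar is LR(0) if no state in the canonical LR(0) collection has:
  - both a shift item (dot before a terminal) and a complete item (shift-reduce conflict), or
  - two or more complete items (reduce-reduce conflict; the accept item [Y' → Y .] counts as a complete item here).

Augment with Y' → Y and build the canonical LR(0) collection (I0 = CLOSURE({[Y' → . Y]}), then GOTO on every symbol after a dot until no new states appear). It has 16 states:
  I0: { [F → . c *], [F → . id C], [Y → . * Y], [Y → . F id c], [Y → . F], [Y → . id F], [Y' → . Y] }  — shift
  I1: { [F → . c *], [F → . id C], [Y → * . Y], [Y → . * Y], [Y → . F id c], [Y → . F], [Y → . id F] }  — shift
  I2: { [Y → F . id c], [Y → F .] }  — shift, reduce
  I3: { [Y' → Y .] }  — accept
  I4: { [F → c . *] }  — shift
  I5: { [C → . Y Y F], [F → . c *], [F → . id C], [F → id . C], [Y → . * Y], [Y → . F id c], [Y → . F], [Y → . id F], [Y → id . F] }  — shift
  I6: { [F → id C .] }  — reduce
  I7: { [Y → F . id c], [Y → F .], [Y → id F .] }  — shift, 2 reduces
  I8: { [C → Y . Y F], [F → . c *], [F → . id C], [Y → . * Y], [Y → . F id c], [Y → . F], [Y → . id F] }  — shift
  I9: { [C → Y Y . F], [F → . c *], [F → . id C] }  — shift
  I10: { [C → Y Y F .] }  — reduce
  I11: { [C → . Y Y F], [F → . c *], [F → . id C], [F → id . C], [Y → . * Y], [Y → . F id c], [Y → . F], [Y → . id F] }  — shift
  I12: { [Y → F id . c] }  — shift
  I13: { [Y → F id c .] }  — reduce
  I14: { [F → c * .] }  — reduce
  I15: { [Y → * Y .] }  — reduce

Conflict in state I2:
  Shift-reduce conflict between [Y → F .] and [Y → F . id c]
So the grammar is NOT LR(0).

Answer: No. Shift-reduce conflict between [Y → F .] and [Y → F . id c]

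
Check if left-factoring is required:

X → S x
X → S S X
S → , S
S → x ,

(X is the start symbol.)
Left-factoring is needed when two productions for the same non-terminal
share a common prefix on the right-hand side.

Productions for X:
  X → S x
  X → S S X
Productions for S:
  S → , S
  S → x ,

Found common prefix 'S' in productions for X

Answer: Yes, X has productions with common prefix 'S'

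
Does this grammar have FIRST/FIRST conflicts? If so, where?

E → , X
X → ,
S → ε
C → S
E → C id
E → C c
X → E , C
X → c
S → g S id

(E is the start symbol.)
Yes. E → C id / E → C c on { 'g' }; X → ',' / X → E ',' C on { ',' }; X → E ',' C / X → c on { 'c' }

FIRST sets of the non-terminals at (or reachable through a nullable prefix from) the front of some alternative:
  FIRST(C) = { 'g', ε }
  FIRST(E) = { ',', 'c', 'g', 'id' }

Productions for E:
  E → , X: FIRST = { ',' }
  E → C id: FIRST = { 'g', 'id' }
  E → C c: FIRST = { 'c', 'g' }
Productions for X:
  X → ,: FIRST = { ',' }
  X → E , C: FIRST = { ',', 'c', 'g', 'id' }
  X → c: FIRST = { 'c' }
Productions for S:
  S → ε: FIRST = { ε }
  S → g S id: FIRST = { 'g' }
C has only one production, so no FIRST/FIRST conflict is possible there.

Conflict for E: E → C id and E → C c
  Overlap: { 'g' }
Conflict for X: X → , and X → E , C
  Overlap: { ',' }
Conflict for X: X → E , C and X → c
  Overlap: { 'c' }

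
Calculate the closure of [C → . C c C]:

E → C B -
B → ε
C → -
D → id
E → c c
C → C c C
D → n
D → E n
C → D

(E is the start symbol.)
To compute CLOSURE, for each item [A → α.Bβ] where B is a non-terminal, add [B → .γ] for all productions B → γ; repeat for the newly added items until nothing changes.

Start with: [C → . C c C]
  [C → . C c C] has the dot before C: add [C → . -], [C → . D]
  [C → . D] has the dot before D: add [D → . id], [D → . n], [D → . E n]
  [D → . E n] has the dot before E: add [E → . C B -], [E → . c c]
No further items can be added.

CLOSURE = { [C → . -], [C → . C c C], [C → . D], [D → . E n], [D → . id], [D → . n], [E → . C B -], [E → . c c] }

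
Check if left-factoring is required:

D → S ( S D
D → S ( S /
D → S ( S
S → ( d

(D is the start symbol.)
Left-factoring is needed when two productions for the same non-terminal
share a common prefix on the right-hand side.

Productions for D:
  D → S ( S D
  D → S ( S /
  D → S ( S

Found common prefix 'S ( S' in productions for D

Answer: Yes, D has productions with common prefix 'S ( S'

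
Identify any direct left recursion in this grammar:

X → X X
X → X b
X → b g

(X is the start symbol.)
Direct left recursion occurs when N → N α for some non-terminal N (the right-hand side begins with the left-hand side itself).

X → X X: LEFT RECURSIVE (starts with X)
X → X b: LEFT RECURSIVE (starts with X)
X → b g: starts with b

The grammar has direct left recursion on: X.

Answer: Yes, X is left-recursive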